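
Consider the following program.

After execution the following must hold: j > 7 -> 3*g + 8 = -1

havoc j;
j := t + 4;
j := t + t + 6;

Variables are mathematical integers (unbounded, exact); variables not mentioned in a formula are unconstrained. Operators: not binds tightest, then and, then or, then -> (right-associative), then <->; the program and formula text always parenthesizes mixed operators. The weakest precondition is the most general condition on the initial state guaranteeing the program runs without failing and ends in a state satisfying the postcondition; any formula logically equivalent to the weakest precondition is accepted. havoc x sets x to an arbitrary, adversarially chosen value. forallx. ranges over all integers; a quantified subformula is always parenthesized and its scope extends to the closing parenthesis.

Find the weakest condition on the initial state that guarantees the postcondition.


Working backward. After the program, the postcondition j > 7 -> 3*g + 8 = -1 must hold; in canonical form it is j > 7 -> 3*g = -9.
Before j := t + t + 6: 2*t > 1 -> 3*g = -9
Before j := t + 4: 2*t > 1 -> 3*g = -9
Before havoc j: 2*t > 1 -> 3*g = -9
Answer: WP = 2*t > 1 -> 3*g = -9


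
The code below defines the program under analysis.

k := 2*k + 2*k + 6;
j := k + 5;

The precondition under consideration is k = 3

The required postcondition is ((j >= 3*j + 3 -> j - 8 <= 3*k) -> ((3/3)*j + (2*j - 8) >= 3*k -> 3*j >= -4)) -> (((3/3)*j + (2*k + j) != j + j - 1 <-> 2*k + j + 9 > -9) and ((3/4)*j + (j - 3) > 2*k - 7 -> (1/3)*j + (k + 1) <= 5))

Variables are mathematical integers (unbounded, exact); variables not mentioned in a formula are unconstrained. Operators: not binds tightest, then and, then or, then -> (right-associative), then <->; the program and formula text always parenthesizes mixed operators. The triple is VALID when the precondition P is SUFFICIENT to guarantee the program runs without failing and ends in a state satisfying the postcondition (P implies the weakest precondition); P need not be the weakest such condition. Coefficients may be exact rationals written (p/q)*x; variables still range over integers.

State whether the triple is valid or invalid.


Working backward. After the program, the postcondition ((j >= 3*j + 3 -> j - 8 <= 3*k) -> ((3/3)*j + (2*j - 8) >= 3*k -> 3*j >= -4)) -> (((3/3)*j + (2*k + j) != j + j - 1 <-> 2*k + j + 9 > -9) and ((3/4)*j + (j - 3) > 2*k - 7 -> (1/3)*j + (k + 1) <= 5)) must hold; in canonical form it is ((2*j <= -3 -> j <= 3*k + 8) -> (3*j >= 3*k + 8 -> 3*j >= -4)) -> ((2*k != -1 <-> j + 2*k > -18) and ((7/4)*j > 2*k - 4 -> (1/3)*j + k <= 4)).
Before j := k + 5: ((2*k <= -13 -> 2*k >= -3) -> 3*k >= -19) -> ((2*k != -1 <-> 3*k > -23) and ((1/4)*k < 51/4 -> (4/3)*k <= 7/3))
Before k := 2*k + 2*k + 6: ((8*k <= -25 -> 8*k >= -15) -> 12*k >= -37) -> ((8*k != -13 <-> 12*k > -41) and (k < 45/4 -> (16/3)*k <= -17/3))
The weakest precondition is ((8*k <= -25 -> 8*k >= -15) -> 12*k >= -37) -> ((8*k != -13 <-> 12*k > -41) and (k < 45/4 -> (16/3)*k <= -17/3)).
Check whether k = 3 implies it.
Countermodel: at the initial state k = 3, the precondition holds but the weakest precondition fails.
Answer: invalid


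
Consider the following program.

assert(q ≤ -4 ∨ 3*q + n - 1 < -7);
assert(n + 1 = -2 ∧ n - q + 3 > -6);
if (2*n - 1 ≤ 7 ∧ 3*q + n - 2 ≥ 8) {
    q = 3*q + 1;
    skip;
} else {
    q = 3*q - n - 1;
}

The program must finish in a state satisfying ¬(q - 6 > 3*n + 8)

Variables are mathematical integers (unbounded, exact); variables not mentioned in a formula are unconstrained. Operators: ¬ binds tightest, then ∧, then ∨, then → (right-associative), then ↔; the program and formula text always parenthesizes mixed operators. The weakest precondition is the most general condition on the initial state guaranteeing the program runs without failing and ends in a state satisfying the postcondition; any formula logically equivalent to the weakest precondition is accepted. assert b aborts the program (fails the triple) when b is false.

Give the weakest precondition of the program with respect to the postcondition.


Working backward. After the program, the postcondition ¬(q - 6 > 3*n + 8) must hold; in canonical form it is ¬(q > 3*n + 14).
Then branch requires ¬(3*q > 3*n + 13); else branch requires ¬(3*q > 4*n + 15).
Before the if: ((2*n ≤ 8 ∧ n + 3*q ≥ 10) → (¬(3*q > 3*n + 13))) ∧ ((¬(2*n ≤ 8 ∧ n + 3*q ≥ 10)) → (¬(3*q > 4*n + 15)))
Before assert n + 1 = -2 ∧ n - q + 3 > -6: n = -3 ∧ n > q - 9 ∧ ((2*n ≤ 8 ∧ n + 3*q ≥ 10) → (¬(3*q > 3*n + 13))) ∧ ((¬(2*n ≤ 8 ∧ n + 3*q ≥ 10)) → (¬(3*q > 4*n + 15)))
Before assert q ≤ -4 ∨ 3*q + n - 1 < -7: (q ≤ -4 ∨ n + 3*q < -6) ∧ n = -3 ∧ n > q - 9 ∧ ((2*n ≤ 8 ∧ n + 3*q ≥ 10) → (¬(3*q > 3*n + 13))) ∧ ((¬(2*n ≤ 8 ∧ n + 3*q ≥ 10)) → (¬(3*q > 4*n + 15)))
Answer: WP = (q ≤ -4 ∨ n + 3*q < -6) ∧ n = -3 ∧ n > q - 9 ∧ ((2*n ≤ 8 ∧ n + 3*q ≥ 10) → (¬(3*q > 3*n + 13))) ∧ ((¬(2*n ≤ 8 ∧ n + 3*q ≥ 10)) → (¬(3*q > 4*n + 15)))


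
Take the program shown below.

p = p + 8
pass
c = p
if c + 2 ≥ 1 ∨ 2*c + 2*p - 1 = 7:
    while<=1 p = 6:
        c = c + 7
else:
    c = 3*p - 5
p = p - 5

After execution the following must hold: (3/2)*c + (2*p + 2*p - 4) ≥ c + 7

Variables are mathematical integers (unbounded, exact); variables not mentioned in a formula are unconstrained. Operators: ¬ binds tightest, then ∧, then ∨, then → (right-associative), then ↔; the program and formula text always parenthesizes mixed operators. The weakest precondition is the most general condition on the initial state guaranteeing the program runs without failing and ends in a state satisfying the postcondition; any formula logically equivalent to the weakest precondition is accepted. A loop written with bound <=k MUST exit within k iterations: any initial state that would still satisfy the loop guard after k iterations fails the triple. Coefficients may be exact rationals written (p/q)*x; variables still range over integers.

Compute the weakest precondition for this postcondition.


Working backward. After the program, the postcondition (3/2)*c + (2*p + 2*p - 4) ≥ c + 7 must hold; in canonical form it is (1/2)*c + 4*p ≥ 11.
Before p := p - 5: (1/2)*c + 4*p ≥ 31
Then branch requires (p = 6 → ((¬(p = 6)) ∧ (1/2)*c + 4*p ≥ 55/2)) ∧ ((¬(p = 6)) → (1/2)*c + 4*p ≥ 31); else branch requires (11/2)*p ≥ 67/2.
Before the if: ((c ≥ -1 ∨ 2*c + 2*p = 8) → ((p = 6 → ((¬(p = 6)) ∧ (1/2)*c + 4*p ≥ 55/2)) ∧ ((¬(p = 6)) → (1/2)*c + 4*p ≥ 31))) ∧ ((¬(c ≥ -1 ∨ 2*c + 2*p = 8)) → (11/2)*p ≥ 67/2)
Before c := p: ((p ≥ -1 ∨ 4*p = 8) → ((p = 6 → ((¬(p = 6)) ∧ (9/2)*p ≥ 55/2)) ∧ ((¬(p = 6)) → (9/2)*p ≥ 31))) ∧ ((¬(p ≥ -1 ∨ 4*p = 8)) → (11/2)*p ≥ 67/2)
Before skip: ((p ≥ -1 ∨ 4*p = 8) → ((p = 6 → ((¬(p = 6)) ∧ (9/2)*p ≥ 55/2)) ∧ ((¬(p = 6)) → (9/2)*p ≥ 31))) ∧ ((¬(p ≥ -1 ∨ 4*p = 8)) → (11/2)*p ≥ 67/2)
Before p := p + 8: ((p ≥ -9 ∨ 4*p = -24) → ((p = -2 → ((¬(p = -2)) ∧ (9/2)*p ≥ -17/2)) ∧ ((¬(p = -2)) → (9/2)*p ≥ -5))) ∧ ((¬(p ≥ -9 ∨ 4*p = -24)) → (11/2)*p ≥ -21/2)
Answer: WP = ((p ≥ -9 ∨ 4*p = -24) → ((p = -2 → ((¬(p = -2)) ∧ (9/2)*p ≥ -17/2)) ∧ ((¬(p = -2)) → (9/2)*p ≥ -5))) ∧ ((¬(p ≥ -9 ∨ 4*p = -24)) → (11/2)*p ≥ -21/2)


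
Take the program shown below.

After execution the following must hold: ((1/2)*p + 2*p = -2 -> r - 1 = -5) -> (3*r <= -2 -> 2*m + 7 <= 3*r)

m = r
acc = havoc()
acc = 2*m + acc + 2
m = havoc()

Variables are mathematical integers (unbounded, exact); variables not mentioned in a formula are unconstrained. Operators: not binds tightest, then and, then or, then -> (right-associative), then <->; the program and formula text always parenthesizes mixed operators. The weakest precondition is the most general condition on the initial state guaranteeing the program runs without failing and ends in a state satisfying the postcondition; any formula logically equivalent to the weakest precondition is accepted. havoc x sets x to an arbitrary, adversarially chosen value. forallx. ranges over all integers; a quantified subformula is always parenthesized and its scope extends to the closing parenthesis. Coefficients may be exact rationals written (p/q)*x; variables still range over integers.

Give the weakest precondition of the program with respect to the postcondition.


Working backward. After the program, the postcondition ((1/2)*p + 2*p = -2 -> r - 1 = -5) -> (3*r <= -2 -> 2*m + 7 <= 3*r) must hold; in canonical form it is ((5/2)*p = -2 -> r = -4) -> (3*r <= -2 -> 2*m <= 3*r - 7).
Before havoc m: forall m_1. (((5/2)*p = -2 -> r = -4) -> (3*r <= -2 -> 2*m_1 <= 3*r - 7))
Before acc := 2*m + acc + 2: forall m_1. (((5/2)*p = -2 -> r = -4) -> (3*r <= -2 -> 2*m_1 <= 3*r - 7))
Before havoc acc: forall m_1. (((5/2)*p = -2 -> r = -4) -> (3*r <= -2 -> 2*m_1 <= 3*r - 7))
Before m := r: forall m_1. (((5/2)*p = -2 -> r = -4) -> (3*r <= -2 -> 2*m_1 <= 3*r - 7))
Answer: WP = forall m_1. (((5/2)*p = -2 -> r = -4) -> (3*r <= -2 -> 2*m_1 <= 3*r - 7))


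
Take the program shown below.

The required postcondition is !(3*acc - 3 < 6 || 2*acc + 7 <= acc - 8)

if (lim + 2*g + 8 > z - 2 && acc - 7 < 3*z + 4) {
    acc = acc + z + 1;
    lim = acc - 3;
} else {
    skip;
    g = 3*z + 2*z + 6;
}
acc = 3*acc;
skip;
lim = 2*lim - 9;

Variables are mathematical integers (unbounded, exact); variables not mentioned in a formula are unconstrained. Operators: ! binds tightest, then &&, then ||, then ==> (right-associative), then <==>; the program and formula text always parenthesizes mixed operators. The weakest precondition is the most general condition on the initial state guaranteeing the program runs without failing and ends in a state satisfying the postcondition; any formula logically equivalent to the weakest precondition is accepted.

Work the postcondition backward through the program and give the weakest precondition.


Working backward. After the program, the postcondition !(3*acc - 3 < 6 || 2*acc + 7 <= acc - 8) must hold; in canonical form it is !(3*acc < 9 || acc <= -15).
Before lim := 2*lim - 9: !(3*acc < 9 || acc <= -15)
Before skip: !(3*acc < 9 || acc <= -15)
Before acc := 3*acc: !(9*acc < 9 || 3*acc <= -15)
Then branch requires !(9*acc + 9*z < 0 || 3*acc + 3*z <= -18); else branch requires !(9*acc < 9 || 3*acc <= -15).
Before the if: ((2*g + lim > z - 10 && acc < 3*z + 11) ==> (!(9*acc + 9*z < 0 || 3*acc + 3*z <= -18))) && ((!(2*g + lim > z - 10 && acc < 3*z + 11)) ==> (!(9*acc < 9 || 3*acc <= -15)))
Answer: WP = ((2*g + lim > z - 10 && acc < 3*z + 11) ==> (!(9*acc + 9*z < 0 || 3*acc + 3*z <= -18))) && ((!(2*g + lim > z - 10 && acc < 3*z + 11)) ==> (!(9*acc < 9 || 3*acc <= -15)))


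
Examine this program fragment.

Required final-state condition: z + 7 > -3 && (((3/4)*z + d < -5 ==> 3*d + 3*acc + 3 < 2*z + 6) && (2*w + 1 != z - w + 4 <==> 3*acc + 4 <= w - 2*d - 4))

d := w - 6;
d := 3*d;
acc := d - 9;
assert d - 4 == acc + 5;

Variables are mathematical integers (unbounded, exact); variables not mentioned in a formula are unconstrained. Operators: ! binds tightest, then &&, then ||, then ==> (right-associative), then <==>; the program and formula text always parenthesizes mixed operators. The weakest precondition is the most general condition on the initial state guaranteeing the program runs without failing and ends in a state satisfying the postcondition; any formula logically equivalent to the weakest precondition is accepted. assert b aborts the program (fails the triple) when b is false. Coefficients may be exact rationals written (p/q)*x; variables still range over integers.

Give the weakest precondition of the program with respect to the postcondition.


Working backward. After the program, the postcondition z + 7 > -3 && (((3/4)*z + d < -5 ==> 3*d + 3*acc + 3 < 2*z + 6) && (2*w + 1 != z - w + 4 <==> 3*acc + 4 <= w - 2*d - 4)) must hold; in canonical form it is z > -10 && (d + (3/4)*z < -5 ==> 3*acc + 3*d < 2*z + 3) && (3*w != z + 3 <==> 3*acc + 2*d <= w - 8).
Before assert d - 4 == acc + 5: d == acc + 9 && z > -10 && (d + (3/4)*z < -5 ==> 3*acc + 3*d < 2*z + 3) && (3*w != z + 3 <==> 3*acc + 2*d <= w - 8)
Before acc := d - 9: z > -10 && (d + (3/4)*z < -5 ==> 6*d < 2*z + 30) && (3*w != z + 3 <==> 5*d <= w + 19)
Before d := 3*d: z > -10 && (3*d + (3/4)*z < -5 ==> 18*d < 2*z + 30) && (3*w != z + 3 <==> 15*d <= w + 19)
Before d := w - 6: z > -10 && (3*w + (3/4)*z < 13 ==> 18*w < 2*z + 138) && (3*w != z + 3 <==> 14*w <= 109)
Answer: WP = z > -10 && (3*w + (3/4)*z < 13 ==> 18*w < 2*z + 138) && (3*w != z + 3 <==> 14*w <= 109)


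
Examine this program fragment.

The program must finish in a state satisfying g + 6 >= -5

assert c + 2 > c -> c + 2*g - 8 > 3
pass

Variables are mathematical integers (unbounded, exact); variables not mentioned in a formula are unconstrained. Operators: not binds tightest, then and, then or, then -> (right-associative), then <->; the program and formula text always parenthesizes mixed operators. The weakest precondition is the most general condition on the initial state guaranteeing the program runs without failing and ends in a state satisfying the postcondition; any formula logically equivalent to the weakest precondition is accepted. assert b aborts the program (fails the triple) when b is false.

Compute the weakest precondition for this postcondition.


Working backward. After the program, the postcondition g + 6 >= -5 must hold; in canonical form it is g >= -11.
Before skip: g >= -11
Before assert c + 2 > c -> c + 2*g - 8 > 3: c + 2*g > 11 and g >= -11
Answer: WP = c + 2*g > 11 and g >= -11


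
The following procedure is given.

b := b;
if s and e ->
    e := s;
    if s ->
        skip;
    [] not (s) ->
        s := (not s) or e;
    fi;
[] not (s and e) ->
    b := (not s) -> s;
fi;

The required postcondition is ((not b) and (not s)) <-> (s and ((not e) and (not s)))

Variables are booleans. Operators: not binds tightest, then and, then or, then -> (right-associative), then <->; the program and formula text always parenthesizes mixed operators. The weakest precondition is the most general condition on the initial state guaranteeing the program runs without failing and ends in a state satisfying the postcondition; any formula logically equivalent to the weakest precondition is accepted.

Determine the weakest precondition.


Working backward. After the program, the postcondition ((not b) and (not s)) <-> (s and ((not e) and (not s))) must hold; in canonical form it is not ((not b) and (not s)).
Then branch requires s -> (not ((not b) and (not s))); else branch requires not ((not ((not s) -> s)) and (not s)).
Before the if: ((s and e) -> (s -> (not ((not b) and (not s))))) and ((not (s and e)) -> (not ((not ((not s) -> s)) and (not s))))
Before b := b: ((s and e) -> (s -> (not ((not b) and (not s))))) and ((not (s and e)) -> (not ((not ((not s) -> s)) and (not s))))
Answer: WP = ((s and e) -> (s -> (not ((not b) and (not s))))) and ((not (s and e)) -> (not ((not ((not s) -> s)) and (not s))))


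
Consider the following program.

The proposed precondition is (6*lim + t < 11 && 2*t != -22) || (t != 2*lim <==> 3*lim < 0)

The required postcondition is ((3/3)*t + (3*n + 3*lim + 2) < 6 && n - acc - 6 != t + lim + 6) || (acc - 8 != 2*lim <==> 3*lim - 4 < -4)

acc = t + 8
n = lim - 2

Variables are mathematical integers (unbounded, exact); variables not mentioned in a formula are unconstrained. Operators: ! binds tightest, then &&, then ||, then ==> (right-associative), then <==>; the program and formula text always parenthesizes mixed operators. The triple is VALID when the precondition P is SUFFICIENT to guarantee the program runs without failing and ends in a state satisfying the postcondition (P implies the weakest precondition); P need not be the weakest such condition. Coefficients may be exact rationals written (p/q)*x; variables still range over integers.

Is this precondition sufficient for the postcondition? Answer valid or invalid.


Working backward. After the program, the postcondition ((3/3)*t + (3*n + 3*lim + 2) < 6 && n - acc - 6 != t + lim + 6) || (acc - 8 != 2*lim <==> 3*lim - 4 < -4) must hold; in canonical form it is (3*lim + 3*n + t < 4 && n != acc + lim + t + 12) || (acc != 2*lim + 8 <==> 3*lim < 0).
Before n := lim - 2: (6*lim + t < 10 && acc + t != -14) || (acc != 2*lim + 8 <==> 3*lim < 0)
Before acc := t + 8: (6*lim + t < 10 && 2*t != -22) || (t != 2*lim <==> 3*lim < 0)
The weakest precondition is (6*lim + t < 10 && 2*t != -22) || (t != 2*lim <==> 3*lim < 0).
Check whether (6*lim + t < 11 && 2*t != -22) || (t != 2*lim <==> 3*lim < 0) implies it.
Countermodel: at the initial state lim = 1, t = 4, the precondition holds but the weakest precondition fails.
Answer: invalid


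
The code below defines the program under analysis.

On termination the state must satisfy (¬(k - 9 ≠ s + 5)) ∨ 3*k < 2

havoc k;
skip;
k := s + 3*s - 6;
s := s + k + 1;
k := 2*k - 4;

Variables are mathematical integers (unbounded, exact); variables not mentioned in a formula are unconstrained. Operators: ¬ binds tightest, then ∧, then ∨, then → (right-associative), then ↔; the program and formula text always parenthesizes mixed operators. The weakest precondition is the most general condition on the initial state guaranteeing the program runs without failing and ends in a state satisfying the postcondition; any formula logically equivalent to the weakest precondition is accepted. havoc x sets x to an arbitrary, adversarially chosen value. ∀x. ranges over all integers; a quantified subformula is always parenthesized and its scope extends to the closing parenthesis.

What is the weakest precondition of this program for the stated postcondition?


Working backward. After the program, the postcondition (¬(k - 9 ≠ s + 5)) ∨ 3*k < 2 must hold; in canonical form it is (¬(k ≠ s + 14)) ∨ 3*k < 2.
Before k := 2*k - 4: (¬(2*k ≠ s + 18)) ∨ 6*k < 14
Before s := s + k + 1: (¬(k ≠ s + 19)) ∨ 6*k < 14
Before k := s + 3*s - 6: (¬(3*s ≠ 25)) ∨ 24*s < 50
Before skip: (¬(3*s ≠ 25)) ∨ 24*s < 50
Before havoc k: (¬(3*s ≠ 25)) ∨ 24*s < 50
Answer: WP = (¬(3*s ≠ 25)) ∨ 24*s < 50


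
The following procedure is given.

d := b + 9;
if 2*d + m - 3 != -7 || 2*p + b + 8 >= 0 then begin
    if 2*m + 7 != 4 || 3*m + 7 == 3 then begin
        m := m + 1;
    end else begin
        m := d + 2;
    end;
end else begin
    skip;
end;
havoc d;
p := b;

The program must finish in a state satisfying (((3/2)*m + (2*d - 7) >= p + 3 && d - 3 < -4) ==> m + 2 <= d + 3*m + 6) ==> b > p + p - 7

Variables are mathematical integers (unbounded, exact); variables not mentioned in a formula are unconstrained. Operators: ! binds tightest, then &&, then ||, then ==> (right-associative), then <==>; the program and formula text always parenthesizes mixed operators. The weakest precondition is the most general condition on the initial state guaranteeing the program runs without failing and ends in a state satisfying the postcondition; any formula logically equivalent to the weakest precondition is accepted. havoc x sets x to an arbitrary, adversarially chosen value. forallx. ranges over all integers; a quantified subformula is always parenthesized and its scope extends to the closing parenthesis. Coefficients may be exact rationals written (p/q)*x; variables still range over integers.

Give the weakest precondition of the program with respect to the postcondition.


Working backward. After the program, the postcondition (((3/2)*m + (2*d - 7) >= p + 3 && d - 3 < -4) ==> m + 2 <= d + 3*m + 6) ==> b > p + p - 7 must hold; in canonical form it is ((2*d + (3/2)*m >= p + 10 && d < -1) ==> d + 2*m >= -4) ==> b > 2*p - 7.
Before p := b: ((2*d + (3/2)*m >= b + 10 && d < -1) ==> d + 2*m >= -4) ==> b < 7
Before havoc d: forall d_1. (((2*d_1 + (3/2)*m >= b + 10 && d_1 < -1) ==> d_1 + 2*m >= -4) ==> b < 7)
Then branch requires ((2*m != -3 || 3*m == -4) ==> (forall d_1. (((2*d_1 + (3/2)*m >= b + 17/2 && d_1 < -1) ==> d_1 + 2*m >= -6) ==> b < 7))) && ((!(2*m != -3 || 3*m == -4)) ==> (forall d_1. ((((3/2)*d + 2*d_1 >= b + 7 && d_1 < -1) ==> 2*d + d_1 >= -8) ==> b < 7))); else branch requires forall d_1. (((2*d_1 + (3/2)*m >= b + 10 && d_1 < -1) ==> d_1 + 2*m >= -4) ==> b < 7).
Before the if: ((2*d + m != -4 || b + 2*p >= -8) ==> (((2*m != -3 || 3*m == -4) ==> (forall d_1. (((2*d_1 + (3/2)*m >= b + 17/2 && d_1 < -1) ==> d_1 + 2*m >= -6) ==> b < 7))) && ((!(2*m != -3 || 3*m == -4)) ==> (forall d_1. ((((3/2)*d + 2*d_1 >= b + 7 && d_1 < -1) ==> 2*d + d_1 >= -8) ==> b < 7))))) && ((!(2*d + m != -4 || b + 2*p >= -8)) ==> (forall d_1. (((2*d_1 + (3/2)*m >= b + 10 && d_1 < -1) ==> d_1 + 2*m >= -4) ==> b < 7)))
Before d := b + 9: ((2*b + m != -22 || b + 2*p >= -8) ==> (((2*m != -3 || 3*m == -4) ==> (forall d_1. (((2*d_1 + (3/2)*m >= b + 17/2 && d_1 < -1) ==> d_1 + 2*m >= -6) ==> b < 7))) && ((!(2*m != -3 || 3*m == -4)) ==> (forall d_1. ((((1/2)*b + 2*d_1 >= -13/2 && d_1 < -1) ==> 2*b + d_1 >= -26) ==> b < 7))))) && ((!(2*b + m != -22 || b + 2*p >= -8)) ==> (forall d_1. (((2*d_1 + (3/2)*m >= b + 10 && d_1 < -1) ==> d_1 + 2*m >= -4) ==> b < 7)))
Answer: WP = ((2*b + m != -22 || b + 2*p >= -8) ==> (((2*m != -3 || 3*m == -4) ==> (forall d_1. (((2*d_1 + (3/2)*m >= b + 17/2 && d_1 < -1) ==> d_1 + 2*m >= -6) ==> b < 7))) && ((!(2*m != -3 || 3*m == -4)) ==> (forall d_1. ((((1/2)*b + 2*d_1 >= -13/2 && d_1 < -1) ==> 2*b + d_1 >= -26) ==> b < 7))))) && ((!(2*b + m != -22 || b + 2*p >= -8)) ==> (forall d_1. (((2*d_1 + (3/2)*m >= b + 10 && d_1 < -1) ==> d_1 + 2*m >= -4) ==> b < 7)))


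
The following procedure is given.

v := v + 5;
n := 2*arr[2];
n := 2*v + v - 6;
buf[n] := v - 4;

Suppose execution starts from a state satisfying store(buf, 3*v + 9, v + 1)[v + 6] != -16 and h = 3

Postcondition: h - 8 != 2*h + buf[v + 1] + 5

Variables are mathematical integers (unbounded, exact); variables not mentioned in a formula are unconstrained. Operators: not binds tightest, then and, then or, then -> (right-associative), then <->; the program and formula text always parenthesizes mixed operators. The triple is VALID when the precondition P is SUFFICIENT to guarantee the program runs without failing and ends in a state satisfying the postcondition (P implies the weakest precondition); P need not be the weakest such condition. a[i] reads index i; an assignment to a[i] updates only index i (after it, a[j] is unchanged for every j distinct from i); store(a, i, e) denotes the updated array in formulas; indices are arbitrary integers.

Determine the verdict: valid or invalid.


Working backward. After the program, the postcondition h - 8 != 2*h + buf[v + 1] + 5 must hold; in canonical form it is buf[v + 1] + h != -13.
Before buf[n] := v - 4: store(buf, n, v - 4)[v + 1] + h != -13
Before n := 2*v + v - 6: store(buf, 3*v - 6, v - 4)[v + 1] + h != -13
Before n := 2*arr[2]: store(buf, 3*v - 6, v - 4)[v + 1] + h != -13
Before v := v + 5: store(buf, 3*v + 9, v + 1)[v + 6] + h != -13
The weakest precondition is store(buf, 3*v + 9, v + 1)[v + 6] + h != -13.
Check whether store(buf, 3*v + 9, v + 1)[v + 6] != -16 and h = 3 implies it.
Every state satisfying the precondition satisfies the weakest precondition: the implication holds.
Answer: valid


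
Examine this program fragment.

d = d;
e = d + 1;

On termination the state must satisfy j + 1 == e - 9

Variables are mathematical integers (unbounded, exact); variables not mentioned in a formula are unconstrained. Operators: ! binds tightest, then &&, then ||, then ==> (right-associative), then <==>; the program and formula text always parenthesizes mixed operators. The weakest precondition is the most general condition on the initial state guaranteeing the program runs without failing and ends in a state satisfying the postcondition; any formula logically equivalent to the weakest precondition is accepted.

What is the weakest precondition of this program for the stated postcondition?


Working backward. After the program, the postcondition j + 1 == e - 9 must hold; in canonical form it is j == e - 10.
Before e := d + 1: j == d - 9
Before d := d: j == d - 9
Answer: WP = j == d - 9


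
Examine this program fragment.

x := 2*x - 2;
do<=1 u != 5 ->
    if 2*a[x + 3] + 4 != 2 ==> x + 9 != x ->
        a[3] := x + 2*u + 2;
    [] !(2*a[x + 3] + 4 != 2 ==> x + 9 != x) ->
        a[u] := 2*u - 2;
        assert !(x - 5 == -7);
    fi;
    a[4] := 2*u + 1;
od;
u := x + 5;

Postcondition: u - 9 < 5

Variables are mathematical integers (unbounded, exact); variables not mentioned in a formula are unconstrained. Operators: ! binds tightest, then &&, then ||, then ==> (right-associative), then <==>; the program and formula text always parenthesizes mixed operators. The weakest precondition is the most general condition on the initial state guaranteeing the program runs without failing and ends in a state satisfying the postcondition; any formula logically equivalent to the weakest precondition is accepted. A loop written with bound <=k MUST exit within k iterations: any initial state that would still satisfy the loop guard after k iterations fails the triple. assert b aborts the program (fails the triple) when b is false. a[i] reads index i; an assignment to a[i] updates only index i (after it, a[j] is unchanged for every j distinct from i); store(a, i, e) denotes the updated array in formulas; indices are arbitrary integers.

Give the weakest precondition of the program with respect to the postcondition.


Working backward. After the program, the postcondition u - 9 < 5 must hold; in canonical form it is u < 14.
Before u := x + 5: x < 9
Before the loop (bound <=1), unroll the exhaustion recursion (WP_0 = exit-now case; WP_j = one more guarded iteration, up to j = 1):
  WP_0: (!(u != 5)) && x < 9
  WP_1: (u != 5 ==> ((!(u != 5)) && x < 9)) && ((!(u != 5)) ==> x < 9)
So before the loop: (u != 5 ==> ((!(u != 5)) && x < 9)) && ((!(u != 5)) ==> x < 9)
Before x := 2*x - 2: (u != 5 ==> ((!(u != 5)) && 2*x < 11)) && ((!(u != 5)) ==> 2*x < 11)
Answer: WP = (u != 5 ==> ((!(u != 5)) && 2*x < 11)) && ((!(u != 5)) ==> 2*x < 11)


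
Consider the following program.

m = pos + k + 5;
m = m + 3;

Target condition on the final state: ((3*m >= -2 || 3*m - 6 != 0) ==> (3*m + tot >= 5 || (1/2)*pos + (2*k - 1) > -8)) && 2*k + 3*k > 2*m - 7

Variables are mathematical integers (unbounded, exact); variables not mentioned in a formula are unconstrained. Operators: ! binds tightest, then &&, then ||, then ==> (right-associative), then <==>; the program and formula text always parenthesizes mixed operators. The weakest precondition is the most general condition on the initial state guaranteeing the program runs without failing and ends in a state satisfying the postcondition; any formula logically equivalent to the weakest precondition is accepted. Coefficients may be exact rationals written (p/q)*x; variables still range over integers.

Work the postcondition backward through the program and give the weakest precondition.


Working backward. After the program, the postcondition ((3*m >= -2 || 3*m - 6 != 0) ==> (3*m + tot >= 5 || (1/2)*pos + (2*k - 1) > -8)) && 2*k + 3*k > 2*m - 7 must hold; in canonical form it is ((3*m >= -2 || 3*m != 6) ==> (3*m + tot >= 5 || 2*k + (1/2)*pos > -7)) && 5*k > 2*m - 7.
Before m := m + 3: ((3*m >= -11 || 3*m != -3) ==> (3*m + tot >= -4 || 2*k + (1/2)*pos > -7)) && 5*k > 2*m - 1
Before m := pos + k + 5: ((3*k + 3*pos >= -26 || 3*k + 3*pos != -18) ==> (3*k + 3*pos + tot >= -19 || 2*k + (1/2)*pos > -7)) && 3*k > 2*pos + 9
Answer: WP = ((3*k + 3*pos >= -26 || 3*k + 3*pos != -18) ==> (3*k + 3*pos + tot >= -19 || 2*k + (1/2)*pos > -7)) && 3*k > 2*pos + 9


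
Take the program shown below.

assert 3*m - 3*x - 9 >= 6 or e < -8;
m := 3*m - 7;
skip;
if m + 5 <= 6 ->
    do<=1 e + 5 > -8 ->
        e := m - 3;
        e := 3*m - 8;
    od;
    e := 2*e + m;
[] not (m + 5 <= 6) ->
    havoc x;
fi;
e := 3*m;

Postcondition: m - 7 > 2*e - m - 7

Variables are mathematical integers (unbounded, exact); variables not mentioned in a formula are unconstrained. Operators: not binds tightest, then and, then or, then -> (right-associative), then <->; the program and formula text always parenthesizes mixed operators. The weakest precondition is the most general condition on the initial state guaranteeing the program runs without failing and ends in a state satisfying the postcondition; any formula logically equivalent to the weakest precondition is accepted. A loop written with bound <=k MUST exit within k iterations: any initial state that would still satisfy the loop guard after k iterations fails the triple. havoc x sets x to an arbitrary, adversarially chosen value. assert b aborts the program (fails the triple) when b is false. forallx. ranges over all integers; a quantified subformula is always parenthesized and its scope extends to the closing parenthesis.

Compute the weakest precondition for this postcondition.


Working backward. After the program, the postcondition m - 7 > 2*e - m - 7 must hold; in canonical form it is 2*m > 2*e.
Before e := 3*m: 4*m < 0
Then branch requires (e > -13 -> ((not (3*m > -5)) and 4*m < 0)) and ((not (e > -13)) -> 4*m < 0); else branch requires 4*m < 0.
Before the if: (m <= 1 -> ((e > -13 -> ((not (3*m > -5)) and 4*m < 0)) and ((not (e > -13)) -> 4*m < 0))) and ((not (m <= 1)) -> 4*m < 0)
Before skip: (m <= 1 -> ((e > -13 -> ((not (3*m > -5)) and 4*m < 0)) and ((not (e > -13)) -> 4*m < 0))) and ((not (m <= 1)) -> 4*m < 0)
Before m := 3*m - 7: (3*m <= 8 -> ((e > -13 -> ((not (9*m > 16)) and 12*m < 28)) and ((not (e > -13)) -> 12*m < 28))) and ((not (3*m <= 8)) -> 12*m < 28)
Before assert 3*m - 3*x - 9 >= 6 or e < -8: (3*m >= 3*x + 15 or e < -8) and (3*m <= 8 -> ((e > -13 -> ((not (9*m > 16)) and 12*m < 28)) and ((not (e > -13)) -> 12*m < 28))) and ((not (3*m <= 8)) -> 12*m < 28)
Answer: WP = (3*m >= 3*x + 15 or e < -8) and (3*m <= 8 -> ((e > -13 -> ((not (9*m > 16)) and 12*m < 28)) and ((not (e > -13)) -> 12*m < 28))) and ((not (3*m <= 8)) -> 12*m < 28)


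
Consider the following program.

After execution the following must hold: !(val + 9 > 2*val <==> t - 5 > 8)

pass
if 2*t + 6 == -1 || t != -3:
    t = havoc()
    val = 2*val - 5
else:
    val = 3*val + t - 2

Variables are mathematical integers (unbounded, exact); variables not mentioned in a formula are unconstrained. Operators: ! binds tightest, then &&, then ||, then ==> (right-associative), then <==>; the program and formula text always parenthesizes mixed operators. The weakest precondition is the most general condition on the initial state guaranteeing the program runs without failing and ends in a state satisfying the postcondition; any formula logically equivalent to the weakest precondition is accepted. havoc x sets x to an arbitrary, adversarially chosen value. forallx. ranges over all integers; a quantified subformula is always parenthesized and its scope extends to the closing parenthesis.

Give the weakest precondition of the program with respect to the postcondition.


Working backward. After the program, the postcondition !(val + 9 > 2*val <==> t - 5 > 8) must hold; in canonical form it is !(val < 9 <==> t > 13).
Then branch requires forall t_1. (!(2*val < 14 <==> t_1 > 13)); else branch requires !(t + 3*val < 11 <==> t > 13).
Before the if: ((2*t == -7 || t != -3) ==> (forall t_1. (!(2*val < 14 <==> t_1 > 13)))) && ((!(2*t == -7 || t != -3)) ==> (!(t + 3*val < 11 <==> t > 13)))
Before skip: ((2*t == -7 || t != -3) ==> (forall t_1. (!(2*val < 14 <==> t_1 > 13)))) && ((!(2*t == -7 || t != -3)) ==> (!(t + 3*val < 11 <==> t > 13)))
Answer: WP = ((2*t == -7 || t != -3) ==> (forall t_1. (!(2*val < 14 <==> t_1 > 13)))) && ((!(2*t == -7 || t != -3)) ==> (!(t + 3*val < 11 <==> t > 13)))


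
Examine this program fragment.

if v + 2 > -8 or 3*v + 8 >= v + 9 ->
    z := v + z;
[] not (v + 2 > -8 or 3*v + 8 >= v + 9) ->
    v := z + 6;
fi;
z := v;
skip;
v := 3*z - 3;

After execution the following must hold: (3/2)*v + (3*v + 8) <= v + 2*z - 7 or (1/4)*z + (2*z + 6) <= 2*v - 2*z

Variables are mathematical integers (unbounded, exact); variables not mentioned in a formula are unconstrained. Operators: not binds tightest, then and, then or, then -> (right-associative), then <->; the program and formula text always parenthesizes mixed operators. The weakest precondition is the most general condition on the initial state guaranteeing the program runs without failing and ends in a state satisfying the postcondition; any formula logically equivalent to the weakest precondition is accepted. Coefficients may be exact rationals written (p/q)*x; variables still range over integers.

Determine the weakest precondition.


Working backward. After the program, the postcondition (3/2)*v + (3*v + 8) <= v + 2*z - 7 or (1/4)*z + (2*z + 6) <= 2*v - 2*z must hold; in canonical form it is (7/2)*v <= 2*z - 15 or (17/4)*z <= 2*v - 6.
Before v := 3*z - 3: (17/2)*z <= -9/2 or (7/4)*z >= 12
Before skip: (17/2)*z <= -9/2 or (7/4)*z >= 12
Before z := v: (17/2)*v <= -9/2 or (7/4)*v >= 12
Then branch requires (17/2)*v <= -9/2 or (7/4)*v >= 12; else branch requires (17/2)*z <= -111/2 or (7/4)*z >= 3/2.
Before the if: ((v > -10 or 2*v >= 1) -> ((17/2)*v <= -9/2 or (7/4)*v >= 12)) and ((not (v > -10 or 2*v >= 1)) -> ((17/2)*z <= -111/2 or (7/4)*z >= 3/2))
Answer: WP = ((v > -10 or 2*v >= 1) -> ((17/2)*v <= -9/2 or (7/4)*v >= 12)) and ((not (v > -10 or 2*v >= 1)) -> ((17/2)*z <= -111/2 or (7/4)*z >= 3/2))


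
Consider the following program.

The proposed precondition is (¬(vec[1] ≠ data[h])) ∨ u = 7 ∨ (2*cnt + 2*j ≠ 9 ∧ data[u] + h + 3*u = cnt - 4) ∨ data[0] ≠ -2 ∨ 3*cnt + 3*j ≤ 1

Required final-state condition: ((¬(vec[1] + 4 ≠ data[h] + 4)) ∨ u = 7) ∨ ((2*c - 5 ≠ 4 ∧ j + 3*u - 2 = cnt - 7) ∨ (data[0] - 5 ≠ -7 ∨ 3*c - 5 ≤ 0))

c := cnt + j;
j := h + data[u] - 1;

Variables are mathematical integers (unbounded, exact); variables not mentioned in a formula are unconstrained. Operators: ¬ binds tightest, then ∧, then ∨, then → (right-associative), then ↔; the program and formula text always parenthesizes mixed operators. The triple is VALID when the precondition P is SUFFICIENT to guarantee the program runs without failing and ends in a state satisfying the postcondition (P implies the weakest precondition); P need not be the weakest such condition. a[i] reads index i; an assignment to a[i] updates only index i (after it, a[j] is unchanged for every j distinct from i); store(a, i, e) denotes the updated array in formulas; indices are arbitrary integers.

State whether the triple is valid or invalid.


Working backward. After the program, the postcondition ((¬(vec[1] + 4 ≠ data[h] + 4)) ∨ u = 7) ∨ ((2*c - 5 ≠ 4 ∧ j + 3*u - 2 = cnt - 7) ∨ (data[0] - 5 ≠ -7 ∨ 3*c - 5 ≤ 0)) must hold; in canonical form it is (¬(vec[1] ≠ data[h])) ∨ u = 7 ∨ (2*c ≠ 9 ∧ j + 3*u = cnt - 5) ∨ data[0] ≠ -2 ∨ 3*c ≤ 5.
Before j := h + data[u] - 1: (¬(vec[1] ≠ data[h])) ∨ u = 7 ∨ (2*c ≠ 9 ∧ data[u] + h + 3*u = cnt - 4) ∨ data[0] ≠ -2 ∨ 3*c ≤ 5
Before c := cnt + j: (¬(vec[1] ≠ data[h])) ∨ u = 7 ∨ (2*cnt + 2*j ≠ 9 ∧ data[u] + h + 3*u = cnt - 4) ∨ data[0] ≠ -2 ∨ 3*cnt + 3*j ≤ 5
The weakest precondition is (¬(vec[1] ≠ data[h])) ∨ u = 7 ∨ (2*cnt + 2*j ≠ 9 ∧ data[u] + h + 3*u = cnt - 4) ∨ data[0] ≠ -2 ∨ 3*cnt + 3*j ≤ 5.
Check whether (¬(vec[1] ≠ data[h])) ∨ u = 7 ∨ (2*cnt + 2*j ≠ 9 ∧ data[u] + h + 3*u = cnt - 4) ∨ data[0] ≠ -2 ∨ 3*cnt + 3*j ≤ 1 implies it.
Every state satisfying the precondition satisfies the weakest precondition: the implication holds.
Answer: valid


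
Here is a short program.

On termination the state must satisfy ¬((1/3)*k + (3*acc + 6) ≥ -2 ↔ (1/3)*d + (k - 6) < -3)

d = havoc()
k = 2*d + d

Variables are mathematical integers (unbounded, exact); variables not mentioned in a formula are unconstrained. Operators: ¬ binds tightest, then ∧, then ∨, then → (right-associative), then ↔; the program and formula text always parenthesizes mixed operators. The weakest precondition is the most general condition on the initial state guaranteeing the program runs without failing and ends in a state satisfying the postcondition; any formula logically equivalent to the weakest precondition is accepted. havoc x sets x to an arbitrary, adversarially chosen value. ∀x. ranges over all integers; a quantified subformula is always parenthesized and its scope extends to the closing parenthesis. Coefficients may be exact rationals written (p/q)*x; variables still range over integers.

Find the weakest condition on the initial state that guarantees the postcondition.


Working backward. After the program, the postcondition ¬((1/3)*k + (3*acc + 6) ≥ -2 ↔ (1/3)*d + (k - 6) < -3) must hold; in canonical form it is ¬(3*acc + (1/3)*k ≥ -8 ↔ (1/3)*d + k < 3).
Before k := 2*d + d: ¬(3*acc + d ≥ -8 ↔ (10/3)*d < 3)
Before havoc d: ∀d_1. (¬(3*acc + d_1 ≥ -8 ↔ (10/3)*d_1 < 3))
Answer: WP = ∀d_1. (¬(3*acc + d_1 ≥ -8 ↔ (10/3)*d_1 < 3))


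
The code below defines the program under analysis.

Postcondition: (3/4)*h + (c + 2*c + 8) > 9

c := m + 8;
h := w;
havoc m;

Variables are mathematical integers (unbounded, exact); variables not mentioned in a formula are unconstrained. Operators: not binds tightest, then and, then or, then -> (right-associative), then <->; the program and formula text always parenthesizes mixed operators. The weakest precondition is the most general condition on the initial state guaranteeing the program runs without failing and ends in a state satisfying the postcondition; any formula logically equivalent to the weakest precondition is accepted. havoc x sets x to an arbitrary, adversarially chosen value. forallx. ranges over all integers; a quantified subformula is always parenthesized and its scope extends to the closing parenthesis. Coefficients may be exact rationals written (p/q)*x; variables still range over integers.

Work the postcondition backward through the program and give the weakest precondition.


Working backward. After the program, the postcondition (3/4)*h + (c + 2*c + 8) > 9 must hold; in canonical form it is 3*c + (3/4)*h > 1.
Before havoc m: 3*c + (3/4)*h > 1
Before h := w: 3*c + (3/4)*w > 1
Before c := m + 8: 3*m + (3/4)*w > -23
Answer: WP = 3*m + (3/4)*w > -23


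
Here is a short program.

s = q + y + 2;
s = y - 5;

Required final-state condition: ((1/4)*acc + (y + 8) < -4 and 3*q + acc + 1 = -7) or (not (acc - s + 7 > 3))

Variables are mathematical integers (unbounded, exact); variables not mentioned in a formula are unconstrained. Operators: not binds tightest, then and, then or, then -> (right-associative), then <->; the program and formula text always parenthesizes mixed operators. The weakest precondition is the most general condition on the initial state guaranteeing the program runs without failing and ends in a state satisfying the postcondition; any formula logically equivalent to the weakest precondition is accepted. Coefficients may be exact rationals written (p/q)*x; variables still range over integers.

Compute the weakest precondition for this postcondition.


Working backward. After the program, the postcondition ((1/4)*acc + (y + 8) < -4 and 3*q + acc + 1 = -7) or (not (acc - s + 7 > 3)) must hold; in canonical form it is ((1/4)*acc + y < -12 and acc + 3*q = -8) or (not (acc > s - 4)).
Before s := y - 5: ((1/4)*acc + y < -12 and acc + 3*q = -8) or (not (acc > y - 9))
Before s := q + y + 2: ((1/4)*acc + y < -12 and acc + 3*q = -8) or (not (acc > y - 9))
Answer: WP = ((1/4)*acc + y < -12 and acc + 3*q = -8) or (not (acc > y - 9))


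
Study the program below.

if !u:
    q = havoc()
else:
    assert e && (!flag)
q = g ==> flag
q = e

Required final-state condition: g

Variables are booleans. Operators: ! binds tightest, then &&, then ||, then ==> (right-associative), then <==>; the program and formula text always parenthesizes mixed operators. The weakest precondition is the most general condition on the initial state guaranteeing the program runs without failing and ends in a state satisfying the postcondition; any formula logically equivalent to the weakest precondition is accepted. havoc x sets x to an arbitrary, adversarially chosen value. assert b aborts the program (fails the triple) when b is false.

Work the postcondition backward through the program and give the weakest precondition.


Working backward. After the program, g must hold.
Before q := e: g
Before q := g ==> flag: g
Then branch requires g; else branch requires e && (!flag) && g.
Before the if: ((!u) ==> g) && (u ==> (e && (!flag) && g))
Answer: WP = ((!u) ==> g) && (u ==> (e && (!flag) && g))
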